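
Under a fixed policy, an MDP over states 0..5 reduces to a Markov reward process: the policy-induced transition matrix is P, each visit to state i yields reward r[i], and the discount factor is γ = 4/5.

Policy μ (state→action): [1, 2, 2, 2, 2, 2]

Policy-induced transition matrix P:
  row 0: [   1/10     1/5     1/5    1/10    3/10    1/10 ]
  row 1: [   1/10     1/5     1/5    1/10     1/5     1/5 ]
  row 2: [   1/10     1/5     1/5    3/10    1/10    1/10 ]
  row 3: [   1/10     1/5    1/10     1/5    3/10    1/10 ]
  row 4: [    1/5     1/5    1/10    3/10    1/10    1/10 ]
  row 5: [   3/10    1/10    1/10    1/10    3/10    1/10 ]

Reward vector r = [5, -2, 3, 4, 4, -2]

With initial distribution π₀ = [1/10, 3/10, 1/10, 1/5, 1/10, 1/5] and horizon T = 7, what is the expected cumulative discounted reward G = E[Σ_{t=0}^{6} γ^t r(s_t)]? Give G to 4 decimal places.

G = 7.3583

t=0: π = [0.1000, 0.3000, 0.1000, 0.2000, 0.1000, 0.2000], E[r] = 1.0000, γ^t·E[r] = 1.000000, running G = 1.000000
t=1: π = [0.1500, 0.1800, 0.1500, 0.1600, 0.2300, 0.1300], E[r] = 2.1400, γ^t·E[r] = 1.712000, running G = 2.712000
t=2: π = [0.1490, 0.1870, 0.1480, 0.1920, 0.2060, 0.1180], E[r] = 2.1710, γ^t·E[r] = 1.389440, running G = 4.101440
t=3: π = [0.1442, 0.1882, 0.1484, 0.1900, 0.2105, 0.1187], E[r] = 2.1544, γ^t·E[r] = 1.103053, running G = 5.204493
t=4: π = [0.1448, 0.1881, 0.1481, 0.1908, 0.2094, 0.1188], E[r] = 2.1550, γ^t·E[r] = 0.882692, running G = 6.087185
t=5: π = [0.1447, 0.1881, 0.1481, 0.1906, 0.2097, 0.1188], E[r] = 2.1550, γ^t·E[r] = 0.706156, running G = 6.793341
t=6: π = [0.1447, 0.1881, 0.1481, 0.1906, 0.2096, 0.1188], E[r] = 2.1551, γ^t·E[r] = 0.564935, running G = 7.358276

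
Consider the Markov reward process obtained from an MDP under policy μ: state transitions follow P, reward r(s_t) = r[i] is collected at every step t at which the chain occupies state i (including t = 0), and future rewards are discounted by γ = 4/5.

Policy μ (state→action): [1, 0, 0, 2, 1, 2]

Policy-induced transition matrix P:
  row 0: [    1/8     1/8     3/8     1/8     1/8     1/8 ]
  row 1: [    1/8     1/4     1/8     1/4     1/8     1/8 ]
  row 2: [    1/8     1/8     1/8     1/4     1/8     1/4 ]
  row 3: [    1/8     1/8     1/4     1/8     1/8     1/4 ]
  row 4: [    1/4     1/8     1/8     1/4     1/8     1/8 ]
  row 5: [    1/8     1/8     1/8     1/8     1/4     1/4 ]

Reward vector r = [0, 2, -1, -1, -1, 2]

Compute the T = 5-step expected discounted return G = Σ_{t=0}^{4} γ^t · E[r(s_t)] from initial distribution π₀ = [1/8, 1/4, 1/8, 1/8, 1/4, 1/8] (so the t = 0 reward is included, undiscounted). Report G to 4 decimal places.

t=0: π = [0.1250, 0.2500, 0.1250, 0.1250, 0.2500, 0.1250], E[r] = 0.2500, γ^t·E[r] = 0.250000, running G = 0.250000
t=1: π = [0.1563, 0.1563, 0.1719, 0.2031, 0.1406, 0.1719], E[r] = 0.1406, γ^t·E[r] = 0.112500, running G = 0.362500
t=2: π = [0.1426, 0.1445, 0.1895, 0.1836, 0.1465, 0.1934], E[r] = 0.1563, γ^t·E[r] = 0.100000, running G = 0.462500
t=3: π = [0.1433, 0.1431, 0.1836, 0.1851, 0.1492, 0.1958], E[r] = 0.1599, γ^t·E[r] = 0.081875, running G = 0.544375
t=4: π = [0.1436, 0.1429, 0.1840, 0.1845, 0.1495, 0.1956], E[r] = 0.1590, γ^t·E[r] = 0.065113, running G = 0.609488

G = 0.6095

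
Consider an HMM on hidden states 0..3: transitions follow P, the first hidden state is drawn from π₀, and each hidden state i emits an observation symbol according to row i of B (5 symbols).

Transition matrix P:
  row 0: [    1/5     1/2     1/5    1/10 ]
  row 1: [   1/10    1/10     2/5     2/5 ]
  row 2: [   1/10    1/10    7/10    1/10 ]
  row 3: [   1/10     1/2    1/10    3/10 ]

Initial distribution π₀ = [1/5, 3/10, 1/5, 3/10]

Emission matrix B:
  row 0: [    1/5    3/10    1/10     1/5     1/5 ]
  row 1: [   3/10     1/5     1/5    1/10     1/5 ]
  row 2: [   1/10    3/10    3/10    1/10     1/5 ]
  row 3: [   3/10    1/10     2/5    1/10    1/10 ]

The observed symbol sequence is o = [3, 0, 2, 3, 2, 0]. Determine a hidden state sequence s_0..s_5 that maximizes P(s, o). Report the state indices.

path = [0, 1, 3, 1, 3, 1]

t=0: δ = [4.000e-02, 3.000e-02, 2.000e-02, 3.000e-02]  (obs o_0=3)
t=1: δ = [1.600e-03, 6.000e-03, 1.400e-03, 3.600e-03]  ψ = [0, 0, 2, 1]  (obs o_1=0)
t=2: δ = [6.000e-05, 3.600e-04, 7.200e-04, 9.600e-04]  ψ = [1, 3, 1, 1]  (obs o_2=2)
t=3: δ = [1.920e-05, 4.800e-05, 5.040e-05, 2.880e-05]  ψ = [3, 3, 2, 3]  (obs o_3=3)
t=4: δ = [5.040e-07, 2.880e-06, 1.058e-05, 7.680e-06]  ψ = [2, 3, 2, 1]  (obs o_4=2)
t=5: δ = [2.117e-07, 1.152e-06, 7.409e-07, 6.912e-07]  ψ = [2, 3, 2, 3]  (obs o_5=0)
backtrack: best end state = 1; path = [0, 1, 3, 1, 3, 1]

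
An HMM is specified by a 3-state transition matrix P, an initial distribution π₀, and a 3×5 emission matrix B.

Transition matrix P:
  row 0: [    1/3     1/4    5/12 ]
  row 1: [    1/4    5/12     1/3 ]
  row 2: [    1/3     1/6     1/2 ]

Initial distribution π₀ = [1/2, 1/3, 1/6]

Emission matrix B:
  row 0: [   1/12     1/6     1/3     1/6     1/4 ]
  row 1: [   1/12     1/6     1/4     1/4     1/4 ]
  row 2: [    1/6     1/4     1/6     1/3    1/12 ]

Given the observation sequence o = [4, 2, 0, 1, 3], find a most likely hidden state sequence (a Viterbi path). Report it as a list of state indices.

path = [0, 0, 2, 2, 2]

t=0: δ = [1.250e-01, 8.333e-02, 1.389e-02]  (obs o_0=4)
t=1: δ = [1.389e-02, 8.681e-03, 8.681e-03]  ψ = [0, 1, 0]  (obs o_1=2)
t=2: δ = [3.858e-04, 3.014e-04, 9.645e-04]  ψ = [0, 1, 0]  (obs o_2=0)
t=3: δ = [5.358e-05, 2.679e-05, 1.206e-04]  ψ = [2, 2, 2]  (obs o_3=1)
t=4: δ = [6.698e-06, 5.023e-06, 2.009e-05]  ψ = [2, 2, 2]  (obs o_4=3)
backtrack: best end state = 2; path = [0, 0, 2, 2, 2]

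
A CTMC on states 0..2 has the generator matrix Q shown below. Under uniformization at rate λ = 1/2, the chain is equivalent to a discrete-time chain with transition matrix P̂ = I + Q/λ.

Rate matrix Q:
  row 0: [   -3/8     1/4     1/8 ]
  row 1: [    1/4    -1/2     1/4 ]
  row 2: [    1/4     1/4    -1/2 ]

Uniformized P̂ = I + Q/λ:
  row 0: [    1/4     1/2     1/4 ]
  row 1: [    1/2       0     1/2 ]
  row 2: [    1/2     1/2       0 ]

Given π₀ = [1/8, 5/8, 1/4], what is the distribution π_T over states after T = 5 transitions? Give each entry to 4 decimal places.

t=0: π = [0.1250, 0.6250, 0.2500]
t=1: π = [0.4688, 0.1875, 0.3438]
t=2: π = [0.3828, 0.4063, 0.2109]
t=3: π = [0.4043, 0.2969, 0.2988]
t=4: π = [0.3989, 0.3516, 0.2495]
t=5: π = [0.4003, 0.3242, 0.2755]

π = [0.4003, 0.3242, 0.2755]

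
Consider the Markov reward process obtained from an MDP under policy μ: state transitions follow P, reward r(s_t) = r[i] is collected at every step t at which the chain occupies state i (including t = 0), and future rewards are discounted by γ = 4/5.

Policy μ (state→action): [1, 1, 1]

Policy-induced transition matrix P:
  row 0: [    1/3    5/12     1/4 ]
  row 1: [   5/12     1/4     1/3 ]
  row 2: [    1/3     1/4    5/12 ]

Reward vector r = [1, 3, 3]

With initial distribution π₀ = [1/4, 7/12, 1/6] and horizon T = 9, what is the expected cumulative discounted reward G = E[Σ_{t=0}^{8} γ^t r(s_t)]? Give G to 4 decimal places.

t=0: π = [0.2500, 0.5833, 0.1667], E[r] = 2.5000, γ^t·E[r] = 2.500000, running G = 2.500000
t=1: π = [0.3819, 0.2917, 0.3264], E[r] = 2.2361, γ^t·E[r] = 1.788889, running G = 4.288889
t=2: π = [0.3576, 0.3137, 0.3287], E[r] = 2.2847, γ^t·E[r] = 1.462222, running G = 5.751111
t=3: π = [0.3595, 0.3096, 0.3309], E[r] = 2.2811, γ^t·E[r] = 1.167901, running G = 6.919012
t=4: π = [0.3591, 0.3099, 0.3310], E[r] = 2.2817, γ^t·E[r] = 0.934598, running G = 7.853610
t=5: π = [0.3592, 0.3099, 0.3310], E[r] = 2.2817, γ^t·E[r] = 0.747661, running G = 8.601271
t=6: π = [0.3592, 0.3099, 0.3310], E[r] = 2.2817, γ^t·E[r] = 0.598132, running G = 9.199403
t=7: π = [0.3592, 0.3099, 0.3310], E[r] = 2.2817, γ^t·E[r] = 0.478505, running G = 9.677908
t=8: π = [0.3592, 0.3099, 0.3310], E[r] = 2.2817, γ^t·E[r] = 0.382804, running G = 10.060712

G = 10.0607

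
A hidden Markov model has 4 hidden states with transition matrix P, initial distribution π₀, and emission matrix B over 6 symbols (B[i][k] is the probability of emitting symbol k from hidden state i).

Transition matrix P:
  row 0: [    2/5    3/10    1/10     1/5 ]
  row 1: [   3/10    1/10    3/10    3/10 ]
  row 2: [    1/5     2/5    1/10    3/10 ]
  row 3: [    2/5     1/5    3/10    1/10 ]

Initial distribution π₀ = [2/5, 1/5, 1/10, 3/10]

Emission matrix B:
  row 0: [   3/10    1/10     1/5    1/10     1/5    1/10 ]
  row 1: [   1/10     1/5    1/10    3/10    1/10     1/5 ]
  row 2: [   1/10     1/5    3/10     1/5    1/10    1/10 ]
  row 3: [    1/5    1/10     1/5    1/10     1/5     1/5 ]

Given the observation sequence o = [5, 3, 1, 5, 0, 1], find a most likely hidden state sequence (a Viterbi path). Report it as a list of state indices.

t=0: δ = [4.000e-02, 4.000e-02, 1.000e-02, 6.000e-02]  (obs o_0=5)
t=1: δ = [2.400e-03, 3.600e-03, 3.600e-03, 1.200e-03]  ψ = [3, 0, 3, 1]  (obs o_1=3)
t=2: δ = [1.080e-04, 2.880e-04, 2.160e-04, 1.080e-04]  ψ = [1, 2, 1, 1]  (obs o_2=1)
t=3: δ = [8.640e-06, 1.728e-05, 8.640e-06, 1.728e-05]  ψ = [1, 2, 1, 1]  (obs o_3=5)
t=4: δ = [2.074e-06, 3.456e-07, 5.184e-07, 1.037e-06]  ψ = [3, 2, 1, 1]  (obs o_4=0)
t=5: δ = [8.294e-08, 1.244e-07, 6.221e-08, 4.147e-08]  ψ = [0, 0, 3, 0]  (obs o_5=1)
backtrack: best end state = 1; path = [3, 2, 1, 3, 0, 1]

path = [3, 2, 1, 3, 0, 1]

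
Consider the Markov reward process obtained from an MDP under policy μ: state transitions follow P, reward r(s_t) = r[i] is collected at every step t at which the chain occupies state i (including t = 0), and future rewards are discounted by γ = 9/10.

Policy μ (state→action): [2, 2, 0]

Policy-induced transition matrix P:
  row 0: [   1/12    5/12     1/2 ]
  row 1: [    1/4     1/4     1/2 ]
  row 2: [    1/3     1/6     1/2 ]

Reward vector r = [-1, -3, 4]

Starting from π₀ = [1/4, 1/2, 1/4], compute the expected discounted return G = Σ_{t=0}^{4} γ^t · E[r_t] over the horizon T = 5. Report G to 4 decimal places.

G = 2.3125

t=0: π = [0.2500, 0.5000, 0.2500], E[r] = -0.7500, γ^t·E[r] = -0.750000, running G = -0.750000
t=1: π = [0.2292, 0.2708, 0.5000], E[r] = 0.9583, γ^t·E[r] = 0.862500, running G = 0.112500
t=2: π = [0.2535, 0.2465, 0.5000], E[r] = 1.0069, γ^t·E[r] = 0.815625, running G = 0.928125
t=3: π = [0.2494, 0.2506, 0.5000], E[r] = 0.9988, γ^t·E[r] = 0.728156, running G = 1.656281
t=4: π = [0.2501, 0.2499, 0.5000], E[r] = 1.0002, γ^t·E[r] = 0.656227, running G = 2.312508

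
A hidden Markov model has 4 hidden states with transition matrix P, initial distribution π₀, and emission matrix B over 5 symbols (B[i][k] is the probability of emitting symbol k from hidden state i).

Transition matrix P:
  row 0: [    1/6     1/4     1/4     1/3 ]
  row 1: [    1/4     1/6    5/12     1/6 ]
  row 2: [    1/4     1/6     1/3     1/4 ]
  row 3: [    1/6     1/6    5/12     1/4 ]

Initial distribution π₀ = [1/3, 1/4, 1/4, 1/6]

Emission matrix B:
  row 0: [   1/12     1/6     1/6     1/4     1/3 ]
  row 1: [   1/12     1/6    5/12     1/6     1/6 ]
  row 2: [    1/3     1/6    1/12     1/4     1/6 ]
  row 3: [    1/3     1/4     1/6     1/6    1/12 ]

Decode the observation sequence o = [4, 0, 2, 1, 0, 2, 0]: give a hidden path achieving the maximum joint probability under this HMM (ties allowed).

path = [0, 3, 1, 2, 2, 1, 2]

t=0: δ = [1.111e-01, 4.167e-02, 4.167e-02, 1.389e-02]  (obs o_0=4)
t=1: δ = [1.543e-03, 2.315e-03, 9.259e-03, 1.235e-02]  ψ = [0, 0, 0, 0]  (obs o_1=0)
t=2: δ = [3.858e-04, 8.573e-04, 4.287e-04, 5.144e-04]  ψ = [2, 3, 3, 3]  (obs o_2=2)
t=3: δ = [3.572e-05, 2.381e-05, 5.954e-05, 3.572e-05]  ψ = [1, 1, 1, 1]  (obs o_3=1)
t=4: δ = [1.240e-06, 8.269e-07, 6.615e-06, 4.961e-06]  ψ = [2, 2, 2, 2]  (obs o_4=0)
t=5: δ = [2.756e-07, 4.594e-07, 1.838e-07, 2.756e-07]  ψ = [2, 2, 2, 2]  (obs o_5=2)
t=6: δ = [9.571e-09, 6.380e-09, 6.380e-08, 3.063e-08]  ψ = [1, 1, 1, 0]  (obs o_6=0)
backtrack: best end state = 2; path = [0, 3, 1, 2, 2, 1, 2]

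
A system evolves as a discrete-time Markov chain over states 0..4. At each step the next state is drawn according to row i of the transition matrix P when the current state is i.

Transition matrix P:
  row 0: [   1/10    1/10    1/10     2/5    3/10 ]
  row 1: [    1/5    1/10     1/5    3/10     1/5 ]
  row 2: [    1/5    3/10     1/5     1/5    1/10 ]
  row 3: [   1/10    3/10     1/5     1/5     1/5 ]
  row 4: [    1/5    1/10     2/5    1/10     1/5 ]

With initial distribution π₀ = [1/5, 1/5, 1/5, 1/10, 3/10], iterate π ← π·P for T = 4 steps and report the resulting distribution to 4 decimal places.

t=0: π = [0.2000, 0.2000, 0.2000, 0.1000, 0.3000]
t=1: π = [0.1700, 0.1600, 0.2400, 0.2300, 0.2000]
t=2: π = [0.1600, 0.1940, 0.2230, 0.2300, 0.1930]
t=3: π = [0.1610, 0.1906, 0.2226, 0.2321, 0.1937]
t=4: π = [0.1607, 0.1909, 0.2226, 0.2319, 0.1938]

π = [0.1607, 0.1909, 0.2226, 0.2319, 0.1938]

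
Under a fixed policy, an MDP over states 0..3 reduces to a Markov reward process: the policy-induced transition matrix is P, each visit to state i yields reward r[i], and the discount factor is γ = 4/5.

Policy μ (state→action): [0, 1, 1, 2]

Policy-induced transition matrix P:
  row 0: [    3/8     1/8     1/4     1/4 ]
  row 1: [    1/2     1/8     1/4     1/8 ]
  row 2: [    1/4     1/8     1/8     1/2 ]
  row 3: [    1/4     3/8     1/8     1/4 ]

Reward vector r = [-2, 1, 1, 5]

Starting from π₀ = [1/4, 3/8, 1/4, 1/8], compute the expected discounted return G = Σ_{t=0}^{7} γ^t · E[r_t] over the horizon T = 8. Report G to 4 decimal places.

t=0: π = [0.2500, 0.3750, 0.2500, 0.1250], E[r] = 0.7500, γ^t·E[r] = 0.750000, running G = 0.750000
t=1: π = [0.3750, 0.1563, 0.2031, 0.2656], E[r] = 0.9375, γ^t·E[r] = 0.750000, running G = 1.500000
t=2: π = [0.3359, 0.1914, 0.1914, 0.2813], E[r] = 1.1172, γ^t·E[r] = 0.715000, running G = 2.215000
t=3: π = [0.3398, 0.1953, 0.1909, 0.2739], E[r] = 1.0762, γ^t·E[r] = 0.551000, running G = 2.766000
t=4: π = [0.3413, 0.1935, 0.1919, 0.2733], E[r] = 1.0693, γ^t·E[r] = 0.438000, running G = 3.204000
t=5: π = [0.3410, 0.1933, 0.1918, 0.2738], E[r] = 1.0721, γ^t·E[r] = 0.351290, running G = 3.555290
t=6: π = [0.3410, 0.1934, 0.1918, 0.2738], E[r] = 1.0723, γ^t·E[r] = 0.281097, running G = 3.836387
t=7: π = [0.3410, 0.1934, 0.1918, 0.2738], E[r] = 1.0721, γ^t·E[r] = 0.224841, running G = 4.061228

G = 4.0612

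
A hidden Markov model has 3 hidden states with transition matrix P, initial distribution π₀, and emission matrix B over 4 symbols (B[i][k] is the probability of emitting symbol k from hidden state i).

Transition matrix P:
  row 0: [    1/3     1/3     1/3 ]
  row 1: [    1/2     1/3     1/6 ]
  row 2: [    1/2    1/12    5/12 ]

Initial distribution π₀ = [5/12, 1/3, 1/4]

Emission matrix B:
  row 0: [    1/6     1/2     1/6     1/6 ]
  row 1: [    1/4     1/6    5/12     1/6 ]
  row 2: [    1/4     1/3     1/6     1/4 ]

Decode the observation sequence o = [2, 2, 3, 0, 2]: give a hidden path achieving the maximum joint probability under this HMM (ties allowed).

path = [1, 1, 0, 1, 1]

t=0: δ = [6.944e-02, 1.389e-01, 4.167e-02]  (obs o_0=2)
t=1: δ = [1.157e-02, 1.929e-02, 3.858e-03]  ψ = [1, 1, 0]  (obs o_1=2)
t=2: δ = [1.608e-03, 1.072e-03, 9.645e-04]  ψ = [1, 1, 0]  (obs o_2=3)
t=3: δ = [8.931e-05, 1.340e-04, 1.340e-04]  ψ = [0, 0, 0]  (obs o_3=0)
t=4: δ = [1.116e-05, 1.861e-05, 9.303e-06]  ψ = [1, 1, 2]  (obs o_4=2)
backtrack: best end state = 1; path = [1, 1, 0, 1, 1]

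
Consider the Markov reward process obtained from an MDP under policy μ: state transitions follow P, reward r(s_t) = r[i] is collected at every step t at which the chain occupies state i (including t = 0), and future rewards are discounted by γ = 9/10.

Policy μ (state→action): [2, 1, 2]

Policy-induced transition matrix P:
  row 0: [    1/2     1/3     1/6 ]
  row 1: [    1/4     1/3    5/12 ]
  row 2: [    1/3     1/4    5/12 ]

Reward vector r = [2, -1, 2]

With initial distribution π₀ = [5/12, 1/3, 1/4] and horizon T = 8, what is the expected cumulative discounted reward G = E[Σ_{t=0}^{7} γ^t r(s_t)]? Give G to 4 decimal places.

G = 6.0566

t=0: π = [0.4167, 0.3333, 0.2500], E[r] = 1.0000, γ^t·E[r] = 1.000000, running G = 1.000000
t=1: π = [0.3750, 0.3125, 0.3125], E[r] = 1.0625, γ^t·E[r] = 0.956250, running G = 1.956250
t=2: π = [0.3698, 0.3073, 0.3229], E[r] = 1.0781, γ^t·E[r] = 0.873281, running G = 2.829531
t=3: π = [0.3694, 0.3064, 0.3242], E[r] = 1.0807, γ^t·E[r] = 0.787852, running G = 3.617383
t=4: π = [0.3694, 0.3063, 0.3243], E[r] = 1.0811, γ^t·E[r] = 0.709280, running G = 4.326663
t=5: π = [0.3694, 0.3063, 0.3243], E[r] = 1.0811, γ^t·E[r] = 0.638368, running G = 4.965031
t=6: π = [0.3694, 0.3063, 0.3243], E[r] = 1.0811, γ^t·E[r] = 0.574531, running G = 5.539562
t=7: π = [0.3694, 0.3063, 0.3243], E[r] = 1.0811, γ^t·E[r] = 0.517078, running G = 6.056640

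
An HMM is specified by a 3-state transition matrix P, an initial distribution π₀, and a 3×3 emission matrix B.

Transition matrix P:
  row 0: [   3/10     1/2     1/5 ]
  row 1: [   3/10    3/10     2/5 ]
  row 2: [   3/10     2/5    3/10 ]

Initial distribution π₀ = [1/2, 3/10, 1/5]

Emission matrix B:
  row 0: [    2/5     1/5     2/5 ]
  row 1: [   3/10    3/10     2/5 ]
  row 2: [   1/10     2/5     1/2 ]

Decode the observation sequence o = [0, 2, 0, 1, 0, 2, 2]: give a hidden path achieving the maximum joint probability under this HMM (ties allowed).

t=0: δ = [2.000e-01, 9.000e-02, 2.000e-02]  (obs o_0=0)
t=1: δ = [2.400e-02, 4.000e-02, 2.000e-02]  ψ = [0, 0, 0]  (obs o_1=2)
t=2: δ = [4.800e-03, 3.600e-03, 1.600e-03]  ψ = [1, 0, 1]  (obs o_2=0)
t=3: δ = [2.880e-04, 7.200e-04, 5.760e-04]  ψ = [0, 0, 1]  (obs o_3=1)
t=4: δ = [8.640e-05, 6.912e-05, 2.880e-05]  ψ = [1, 2, 1]  (obs o_4=0)
t=5: δ = [1.037e-05, 1.728e-05, 1.382e-05]  ψ = [0, 0, 1]  (obs o_5=2)
t=6: δ = [2.074e-06, 2.212e-06, 3.456e-06]  ψ = [1, 2, 1]  (obs o_6=2)
backtrack: best end state = 2; path = [0, 1, 0, 1, 0, 1, 2]

path = [0, 1, 0, 1, 0, 1, 2]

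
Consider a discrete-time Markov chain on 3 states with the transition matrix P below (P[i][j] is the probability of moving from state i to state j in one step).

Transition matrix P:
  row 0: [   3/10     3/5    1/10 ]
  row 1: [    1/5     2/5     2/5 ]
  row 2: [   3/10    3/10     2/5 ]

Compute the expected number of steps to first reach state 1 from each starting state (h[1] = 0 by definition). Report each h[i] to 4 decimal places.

h = [1.7949, 0.0000, 2.5641]

First-step conditioning: h[1] = 0; for i ≠ 1, h[i] = 1 + Σ_k P[i][k]·h[k].
  h[0] = 1 + 3/10·h[0] + 1/10·h[2]
  h[2] = 1 + 3/10·h[0] + 2/5·h[2]
Solving the 2×2 linear system over states ≠ 1 gives exactly h = [70/39, 0, 100/39] (h[1] = 0 is the target).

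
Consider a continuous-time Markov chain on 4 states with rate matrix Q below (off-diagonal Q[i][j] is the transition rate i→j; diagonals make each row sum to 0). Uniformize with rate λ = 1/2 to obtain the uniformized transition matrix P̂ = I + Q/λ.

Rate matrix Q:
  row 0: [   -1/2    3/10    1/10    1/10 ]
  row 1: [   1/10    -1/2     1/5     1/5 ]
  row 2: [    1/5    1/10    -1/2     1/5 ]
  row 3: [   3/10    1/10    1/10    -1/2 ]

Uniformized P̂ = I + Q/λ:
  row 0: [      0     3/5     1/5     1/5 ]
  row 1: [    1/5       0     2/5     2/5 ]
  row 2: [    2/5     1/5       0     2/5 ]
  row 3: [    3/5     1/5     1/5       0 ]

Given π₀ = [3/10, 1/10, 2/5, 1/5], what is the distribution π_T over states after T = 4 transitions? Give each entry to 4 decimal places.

π = [0.2843, 0.2632, 0.2102, 0.2422]

t=0: π = [0.3000, 0.1000, 0.4000, 0.2000]
t=1: π = [0.3000, 0.3000, 0.1400, 0.2600]
t=2: π = [0.2720, 0.2600, 0.2320, 0.2360]
t=3: π = [0.2864, 0.2568, 0.2056, 0.2512]
t=4: π = [0.2843, 0.2632, 0.2102, 0.2422]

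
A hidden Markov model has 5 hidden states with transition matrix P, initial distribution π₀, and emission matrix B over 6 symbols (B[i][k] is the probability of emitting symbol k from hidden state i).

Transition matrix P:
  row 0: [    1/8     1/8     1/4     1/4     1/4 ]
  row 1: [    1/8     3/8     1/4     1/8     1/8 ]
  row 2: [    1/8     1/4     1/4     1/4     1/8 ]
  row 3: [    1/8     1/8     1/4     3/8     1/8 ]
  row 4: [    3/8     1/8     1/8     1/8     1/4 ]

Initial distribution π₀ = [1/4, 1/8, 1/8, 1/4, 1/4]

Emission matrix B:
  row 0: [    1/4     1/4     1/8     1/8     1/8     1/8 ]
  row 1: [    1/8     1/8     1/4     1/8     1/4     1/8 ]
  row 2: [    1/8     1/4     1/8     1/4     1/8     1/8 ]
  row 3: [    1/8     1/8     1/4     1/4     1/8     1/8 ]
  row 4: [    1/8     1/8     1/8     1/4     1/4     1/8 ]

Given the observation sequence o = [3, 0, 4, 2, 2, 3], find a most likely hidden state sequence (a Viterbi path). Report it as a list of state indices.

t=0: δ = [3.125e-02, 1.562e-02, 3.125e-02, 6.250e-02, 6.250e-02]  (obs o_0=3)
t=1: δ = [5.859e-03, 9.766e-04, 1.953e-03, 2.930e-03, 1.953e-03]  ψ = [4, 2, 3, 3, 4]  (obs o_1=0)
t=2: δ = [9.155e-05, 1.831e-04, 1.831e-04, 1.831e-04, 3.662e-04]  ψ = [0, 0, 0, 0, 0]  (obs o_2=4)
t=3: δ = [1.717e-05, 1.717e-05, 5.722e-06, 1.717e-05, 1.144e-05]  ψ = [4, 1, 1, 3, 4]  (obs o_3=2)
t=4: δ = [5.364e-07, 1.609e-06, 5.364e-07, 1.609e-06, 5.364e-07]  ψ = [4, 1, 0, 3, 0]  (obs o_4=2)
t=5: δ = [2.515e-08, 7.544e-08, 1.006e-07, 1.509e-07, 5.029e-08]  ψ = [1, 1, 1, 3, 1]  (obs o_5=3)
backtrack: best end state = 3; path = [4, 0, 3, 3, 3, 3]

path = [4, 0, 3, 3, 3, 3]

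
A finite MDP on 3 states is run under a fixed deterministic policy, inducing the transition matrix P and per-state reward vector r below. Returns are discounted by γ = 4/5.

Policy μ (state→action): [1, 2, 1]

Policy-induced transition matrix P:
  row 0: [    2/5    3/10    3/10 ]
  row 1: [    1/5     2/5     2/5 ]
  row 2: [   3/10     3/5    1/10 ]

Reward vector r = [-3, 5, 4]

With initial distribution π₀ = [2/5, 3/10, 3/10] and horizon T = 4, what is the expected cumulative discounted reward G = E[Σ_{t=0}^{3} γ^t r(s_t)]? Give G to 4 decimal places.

t=0: π = [0.4000, 0.3000, 0.3000], E[r] = 1.5000, γ^t·E[r] = 1.500000, running G = 1.500000
t=1: π = [0.3100, 0.4200, 0.2700], E[r] = 2.2500, γ^t·E[r] = 1.800000, running G = 3.300000
t=2: π = [0.2890, 0.4230, 0.2880], E[r] = 2.4000, γ^t·E[r] = 1.536000, running G = 4.836000
t=3: π = [0.2866, 0.4287, 0.2847], E[r] = 2.4225, γ^t·E[r] = 1.240320, running G = 6.076320

G = 6.0763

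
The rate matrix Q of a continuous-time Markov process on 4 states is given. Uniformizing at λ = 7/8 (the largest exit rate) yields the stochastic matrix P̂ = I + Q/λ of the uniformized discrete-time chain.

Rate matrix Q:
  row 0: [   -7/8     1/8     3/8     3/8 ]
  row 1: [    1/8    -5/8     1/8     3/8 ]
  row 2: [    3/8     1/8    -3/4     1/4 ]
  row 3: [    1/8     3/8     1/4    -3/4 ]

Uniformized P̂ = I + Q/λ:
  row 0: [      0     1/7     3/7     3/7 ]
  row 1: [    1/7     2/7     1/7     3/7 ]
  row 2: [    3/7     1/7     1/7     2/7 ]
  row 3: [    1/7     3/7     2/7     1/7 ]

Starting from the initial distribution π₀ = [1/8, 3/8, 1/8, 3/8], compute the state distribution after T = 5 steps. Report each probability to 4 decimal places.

π = [0.1846, 0.2689, 0.2396, 0.3069]

t=0: π = [0.1250, 0.3750, 0.1250, 0.3750]
t=1: π = [0.1607, 0.3036, 0.2321, 0.3036]
t=2: π = [0.1862, 0.2730, 0.2321, 0.3087]
t=3: π = [0.1826, 0.2700, 0.2402, 0.3072]
t=4: π = [0.1854, 0.2692, 0.2389, 0.3065]
t=5: π = [0.1846, 0.2689, 0.2396, 0.3069]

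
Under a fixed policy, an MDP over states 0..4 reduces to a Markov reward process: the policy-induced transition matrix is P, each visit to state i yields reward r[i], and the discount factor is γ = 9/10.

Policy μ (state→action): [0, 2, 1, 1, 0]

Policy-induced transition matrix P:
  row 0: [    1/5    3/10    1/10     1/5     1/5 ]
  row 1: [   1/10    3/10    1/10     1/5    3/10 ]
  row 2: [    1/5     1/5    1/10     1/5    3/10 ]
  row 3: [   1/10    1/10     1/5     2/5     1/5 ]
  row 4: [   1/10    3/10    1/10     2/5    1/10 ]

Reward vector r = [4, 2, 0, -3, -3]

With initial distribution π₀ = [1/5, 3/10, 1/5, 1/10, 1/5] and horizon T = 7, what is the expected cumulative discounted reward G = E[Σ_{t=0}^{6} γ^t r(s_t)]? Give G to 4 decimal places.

G = -1.8046

t=0: π = [0.2000, 0.3000, 0.2000, 0.1000, 0.2000], E[r] = 0.5000, γ^t·E[r] = 0.500000, running G = 0.500000
t=1: π = [0.1400, 0.2600, 0.1100, 0.2600, 0.2300], E[r] = -0.3900, γ^t·E[r] = -0.351000, running G = 0.149000
t=2: π = [0.1250, 0.2370, 0.1260, 0.2980, 0.2140], E[r] = -0.5620, γ^t·E[r] = -0.455220, running G = -0.306220
t=3: π = [0.1251, 0.2278, 0.1298, 0.3024, 0.2149], E[r] = -0.5959, γ^t·E[r] = -0.434411, running G = -0.740631
t=4: π = [0.1255, 0.2265, 0.1302, 0.3035, 0.2143], E[r] = -0.5982, γ^t·E[r] = -0.392446, running G = -1.133077
t=5: π = [0.1256, 0.2263, 0.1303, 0.3035, 0.2143], E[r] = -0.5985, γ^t·E[r] = -0.353427, running G = -1.486504
t=6: π = [0.1256, 0.2263, 0.1304, 0.3036, 0.2142], E[r] = -0.5985, γ^t·E[r] = -0.318074, running G = -1.804578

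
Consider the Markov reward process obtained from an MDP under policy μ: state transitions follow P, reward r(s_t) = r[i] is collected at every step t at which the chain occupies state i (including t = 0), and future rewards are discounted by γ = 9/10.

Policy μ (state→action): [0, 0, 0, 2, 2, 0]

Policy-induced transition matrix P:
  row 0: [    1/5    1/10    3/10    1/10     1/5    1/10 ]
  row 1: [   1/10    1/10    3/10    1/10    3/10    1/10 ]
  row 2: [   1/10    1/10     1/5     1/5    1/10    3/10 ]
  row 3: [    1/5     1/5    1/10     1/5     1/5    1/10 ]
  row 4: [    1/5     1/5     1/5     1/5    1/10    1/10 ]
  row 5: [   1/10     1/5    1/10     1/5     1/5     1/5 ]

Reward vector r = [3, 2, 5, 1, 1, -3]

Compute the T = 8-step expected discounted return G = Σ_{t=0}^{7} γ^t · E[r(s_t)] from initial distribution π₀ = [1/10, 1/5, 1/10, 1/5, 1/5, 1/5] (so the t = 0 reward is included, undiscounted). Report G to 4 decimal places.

t=0: π = [0.1000, 0.2000, 0.1000, 0.2000, 0.2000, 0.2000], E[r] = 1.0000, γ^t·E[r] = 1.000000, running G = 1.000000
t=1: π = [0.1500, 0.1600, 0.1900, 0.1700, 0.1900, 0.1400], E[r] = 1.6600, γ^t·E[r] = 1.494000, running G = 2.494000
t=2: π = [0.1510, 0.1500, 0.2000, 0.1690, 0.1780, 0.1520], E[r] = 1.6440, γ^t·E[r] = 1.331640, running G = 3.825640
t=3: π = [0.1498, 0.1499, 0.1980, 0.1699, 0.1772, 0.1552], E[r] = 1.6207, γ^t·E[r] = 1.181490, running G = 5.007130
t=4: π = [0.1497, 0.1502, 0.1975, 0.1700, 0.1775, 0.1551], E[r] = 1.6190, γ^t·E[r] = 1.062206, running G = 6.069337
t=5: π = [0.1497, 0.1503, 0.1975, 0.1700, 0.1775, 0.1550], E[r] = 1.6196, γ^t·E[r] = 0.956353, running G = 7.025689
t=6: π = [0.1497, 0.1503, 0.1975, 0.1700, 0.1775, 0.1550], E[r] = 1.6197, γ^t·E[r] = 0.860780, running G = 7.886470
t=7: π = [0.1497, 0.1503, 0.1975, 0.1700, 0.1775, 0.1550], E[r] = 1.6197, γ^t·E[r] = 0.774697, running G = 8.661167

G = 8.6612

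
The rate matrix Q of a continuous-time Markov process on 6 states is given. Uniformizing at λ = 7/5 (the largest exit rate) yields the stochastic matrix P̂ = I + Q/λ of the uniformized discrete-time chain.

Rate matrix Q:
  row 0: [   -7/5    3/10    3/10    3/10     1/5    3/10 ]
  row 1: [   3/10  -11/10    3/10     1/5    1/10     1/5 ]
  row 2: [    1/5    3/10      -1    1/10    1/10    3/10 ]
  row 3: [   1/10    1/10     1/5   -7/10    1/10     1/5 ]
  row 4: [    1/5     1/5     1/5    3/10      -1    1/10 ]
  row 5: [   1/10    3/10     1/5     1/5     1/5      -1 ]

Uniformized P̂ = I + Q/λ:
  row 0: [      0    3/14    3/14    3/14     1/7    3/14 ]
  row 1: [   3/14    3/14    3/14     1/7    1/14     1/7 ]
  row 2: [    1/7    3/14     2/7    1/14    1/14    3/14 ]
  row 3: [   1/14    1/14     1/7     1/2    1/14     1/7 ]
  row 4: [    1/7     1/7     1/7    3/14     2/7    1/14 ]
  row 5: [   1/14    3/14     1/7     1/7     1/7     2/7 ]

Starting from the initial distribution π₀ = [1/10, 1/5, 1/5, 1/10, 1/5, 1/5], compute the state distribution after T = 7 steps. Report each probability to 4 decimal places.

π = [0.1103, 0.1736, 0.1903, 0.2263, 0.1175, 0.1819]

t=0: π = [0.1000, 0.2000, 0.2000, 0.1000, 0.2000, 0.2000]
t=1: π = [0.1214, 0.1857, 0.1929, 0.1857, 0.1357, 0.1786]
t=2: π = [0.1128, 0.1781, 0.1923, 0.2138, 0.1219, 0.1811]
t=3: π = [0.1113, 0.1750, 0.1911, 0.2222, 0.1185, 0.1818]
t=4: π = [0.1106, 0.1741, 0.1906, 0.2250, 0.1178, 0.1820]
t=5: π = [0.1104, 0.1737, 0.1904, 0.2259, 0.1176, 0.1820]
t=6: π = [0.1104, 0.1736, 0.1904, 0.2262, 0.1175, 0.1819]
t=7: π = [0.1103, 0.1736, 0.1903, 0.2263, 0.1175, 0.1819]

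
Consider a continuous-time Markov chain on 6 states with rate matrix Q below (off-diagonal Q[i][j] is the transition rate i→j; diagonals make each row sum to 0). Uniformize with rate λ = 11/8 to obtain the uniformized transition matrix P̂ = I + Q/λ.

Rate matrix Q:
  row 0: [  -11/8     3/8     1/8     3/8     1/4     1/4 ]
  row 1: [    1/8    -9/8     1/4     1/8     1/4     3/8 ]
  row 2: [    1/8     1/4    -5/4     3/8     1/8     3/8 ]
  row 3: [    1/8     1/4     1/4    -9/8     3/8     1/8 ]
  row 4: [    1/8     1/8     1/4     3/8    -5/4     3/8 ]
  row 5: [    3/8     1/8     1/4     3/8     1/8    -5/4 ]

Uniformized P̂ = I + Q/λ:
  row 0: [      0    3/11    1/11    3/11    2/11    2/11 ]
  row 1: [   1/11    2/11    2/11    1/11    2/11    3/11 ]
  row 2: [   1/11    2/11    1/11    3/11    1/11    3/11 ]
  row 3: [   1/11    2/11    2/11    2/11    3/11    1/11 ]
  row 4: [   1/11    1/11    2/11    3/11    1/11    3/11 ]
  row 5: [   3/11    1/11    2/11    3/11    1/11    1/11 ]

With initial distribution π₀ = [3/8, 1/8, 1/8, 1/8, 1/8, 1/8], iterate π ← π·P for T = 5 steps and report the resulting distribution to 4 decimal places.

t=0: π = [0.3750, 0.1250, 0.1250, 0.1250, 0.1250, 0.1250]
t=1: π = [0.0795, 0.1932, 0.1364, 0.2386, 0.1591, 0.1932]
t=2: π = [0.1188, 0.1570, 0.1622, 0.2159, 0.1591, 0.1870]
t=3: π = [0.1141, 0.1612, 0.1563, 0.2245, 0.1552, 0.1887]
t=4: π = [0.1148, 0.1609, 0.1572, 0.2230, 0.1568, 0.1872]
t=5: π = [0.1145, 0.1610, 0.1571, 0.2232, 0.1565, 0.1877]

π = [0.1145, 0.1610, 0.1571, 0.2232, 0.1565, 0.1877]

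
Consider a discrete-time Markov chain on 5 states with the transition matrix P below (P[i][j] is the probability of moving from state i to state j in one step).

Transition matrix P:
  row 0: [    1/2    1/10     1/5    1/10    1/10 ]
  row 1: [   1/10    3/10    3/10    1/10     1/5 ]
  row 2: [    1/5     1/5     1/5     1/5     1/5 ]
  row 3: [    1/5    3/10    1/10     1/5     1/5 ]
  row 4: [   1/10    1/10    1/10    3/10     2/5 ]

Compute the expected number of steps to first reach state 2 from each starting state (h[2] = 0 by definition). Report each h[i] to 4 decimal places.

h = [5.4875, 4.9206, 0.0000, 6.0771, 6.4399]

First-step conditioning: h[2] = 0; for i ≠ 2, h[i] = 1 + Σ_k P[i][k]·h[k].
  h[0] = 1 + 1/2·h[0] + 1/10·h[1] + 1/10·h[3] + 1/10·h[4]
  h[1] = 1 + 1/10·h[0] + 3/10·h[1] + 1/10·h[3] + 1/5·h[4]
  h[3] = 1 + 1/5·h[0] + 3/10·h[1] + 1/5·h[3] + 1/5·h[4]
  h[4] = 1 + 1/10·h[0] + 1/10·h[1] + 3/10·h[3] + 2/5·h[4]
Solving the 4×4 linear system over states ≠ 2 gives exactly h = [2420/441, 310/63, 0, 2680/441, 2840/441] (h[2] = 0 is the target).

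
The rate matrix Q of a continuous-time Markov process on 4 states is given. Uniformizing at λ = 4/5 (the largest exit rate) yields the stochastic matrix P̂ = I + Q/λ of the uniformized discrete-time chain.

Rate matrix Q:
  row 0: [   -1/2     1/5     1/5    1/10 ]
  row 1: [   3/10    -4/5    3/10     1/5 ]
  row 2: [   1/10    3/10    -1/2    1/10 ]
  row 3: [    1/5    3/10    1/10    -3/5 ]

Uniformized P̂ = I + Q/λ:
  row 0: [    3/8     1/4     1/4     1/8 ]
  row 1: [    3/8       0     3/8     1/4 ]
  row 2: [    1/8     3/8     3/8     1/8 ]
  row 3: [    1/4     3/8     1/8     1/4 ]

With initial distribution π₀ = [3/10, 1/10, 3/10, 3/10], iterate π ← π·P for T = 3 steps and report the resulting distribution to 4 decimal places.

t=0: π = [0.3000, 0.1000, 0.3000, 0.3000]
t=1: π = [0.2625, 0.3000, 0.2625, 0.1750]
t=2: π = [0.2875, 0.2297, 0.2984, 0.1844]
t=3: π = [0.2773, 0.2529, 0.2930, 0.1768]

π = [0.2773, 0.2529, 0.2930, 0.1768]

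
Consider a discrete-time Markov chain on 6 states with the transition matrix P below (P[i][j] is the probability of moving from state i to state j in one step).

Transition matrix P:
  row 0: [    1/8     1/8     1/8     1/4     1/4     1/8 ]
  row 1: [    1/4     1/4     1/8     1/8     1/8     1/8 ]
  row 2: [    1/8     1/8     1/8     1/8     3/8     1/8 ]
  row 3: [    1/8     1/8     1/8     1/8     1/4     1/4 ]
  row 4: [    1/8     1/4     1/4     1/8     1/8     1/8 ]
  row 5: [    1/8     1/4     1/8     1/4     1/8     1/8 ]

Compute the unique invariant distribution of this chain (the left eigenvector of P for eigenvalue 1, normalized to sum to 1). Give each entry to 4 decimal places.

Balance equations π_j = Σ_i π_i·P[i][j]:
  π_0 = 1/8·π_0 + 1/4·π_1 + 1/8·π_2 + 1/8·π_3 + 1/8·π_4 + 1/8·π_5
  π_1 = 1/8·π_0 + 1/4·π_1 + 1/8·π_2 + 1/8·π_3 + 1/4·π_4 + 1/4·π_5
  π_2 = 1/8·π_0 + 1/8·π_1 + 1/8·π_2 + 1/8·π_3 + 1/4·π_4 + 1/8·π_5
  π_3 = 1/4·π_0 + 1/8·π_1 + 1/8·π_2 + 1/8·π_3 + 1/8·π_4 + 1/4·π_5
  π_4 = 1/4·π_0 + 1/8·π_1 + 3/8·π_2 + 1/4·π_3 + 1/8·π_4 + 1/8·π_5
  normalize: π_0 + π_1 + π_2 + π_3 + π_4 + π_5 = 1
Solving the linear system gives exactly π = [86/577, 111/577, 5459/36351, 5881/36351, 7321/36351, 5279/36351].

π = [0.1490, 0.1924, 0.1502, 0.1618, 0.2014, 0.1452]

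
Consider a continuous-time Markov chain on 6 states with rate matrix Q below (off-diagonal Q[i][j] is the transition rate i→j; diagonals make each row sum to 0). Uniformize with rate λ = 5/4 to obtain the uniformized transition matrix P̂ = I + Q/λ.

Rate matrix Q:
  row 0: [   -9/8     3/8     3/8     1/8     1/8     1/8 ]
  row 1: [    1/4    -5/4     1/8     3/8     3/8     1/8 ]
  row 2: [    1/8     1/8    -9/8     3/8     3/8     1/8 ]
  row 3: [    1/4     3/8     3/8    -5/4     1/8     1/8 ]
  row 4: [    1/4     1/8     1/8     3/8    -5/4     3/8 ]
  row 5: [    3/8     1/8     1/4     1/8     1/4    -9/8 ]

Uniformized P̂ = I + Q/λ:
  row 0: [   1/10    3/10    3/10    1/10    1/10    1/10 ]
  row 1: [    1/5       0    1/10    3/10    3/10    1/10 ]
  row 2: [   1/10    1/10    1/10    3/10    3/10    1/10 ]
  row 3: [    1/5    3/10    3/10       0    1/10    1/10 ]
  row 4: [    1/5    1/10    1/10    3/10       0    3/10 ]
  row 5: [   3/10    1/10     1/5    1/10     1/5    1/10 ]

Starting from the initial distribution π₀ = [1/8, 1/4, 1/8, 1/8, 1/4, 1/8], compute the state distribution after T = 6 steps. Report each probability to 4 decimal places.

t=0: π = [0.1250, 0.2500, 0.1250, 0.1250, 0.2500, 0.1250]
t=1: π = [0.1875, 0.1250, 0.1625, 0.2125, 0.1625, 0.1500]
t=2: π = [0.1800, 0.1675, 0.1950, 0.1688, 0.1563, 0.1325]
t=3: π = [0.1758, 0.1530, 0.1830, 0.1869, 0.1701, 0.1313]
t=4: π = [0.1773, 0.1572, 0.1857, 0.1825, 0.1633, 0.1340]
t=5: π = [0.1771, 0.1562, 0.1854, 0.1830, 0.1656, 0.1327]
t=6: π = [0.1770, 0.1564, 0.1853, 0.1831, 0.1650, 0.1331]

π = [0.1770, 0.1564, 0.1853, 0.1831, 0.1650, 0.1331]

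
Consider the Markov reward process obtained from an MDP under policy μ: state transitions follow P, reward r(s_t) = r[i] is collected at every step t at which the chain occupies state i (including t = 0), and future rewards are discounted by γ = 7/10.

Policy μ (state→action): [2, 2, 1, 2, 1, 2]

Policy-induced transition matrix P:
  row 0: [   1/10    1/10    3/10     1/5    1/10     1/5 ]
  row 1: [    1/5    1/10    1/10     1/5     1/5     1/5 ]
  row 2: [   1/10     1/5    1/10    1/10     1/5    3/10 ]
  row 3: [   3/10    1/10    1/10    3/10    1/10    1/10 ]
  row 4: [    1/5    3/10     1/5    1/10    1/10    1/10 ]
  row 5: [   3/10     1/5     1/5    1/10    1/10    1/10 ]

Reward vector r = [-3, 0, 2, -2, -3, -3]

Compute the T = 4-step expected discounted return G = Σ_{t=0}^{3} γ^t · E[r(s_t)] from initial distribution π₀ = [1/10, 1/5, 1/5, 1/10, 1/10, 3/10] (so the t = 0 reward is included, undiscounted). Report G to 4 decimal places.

G = -3.6202

t=0: π = [0.1000, 0.2000, 0.2000, 0.1000, 0.1000, 0.3000], E[r] = -1.3000, γ^t·E[r] = -1.300000, running G = -1.300000
t=1: π = [0.2100, 0.1700, 0.1600, 0.1500, 0.1400, 0.1700], E[r] = -1.5400, γ^t·E[r] = -1.078000, running G = -2.378000
t=2: π = [0.1950, 0.1610, 0.1730, 0.1680, 0.1330, 0.1700], E[r] = -1.4840, γ^t·E[r] = -0.727160, running G = -3.105160
t=3: π = [0.1970, 0.1609, 0.1693, 0.1692, 0.1334, 0.1702], E[r] = -1.5016, γ^t·E[r] = -0.515049, running G = -3.620209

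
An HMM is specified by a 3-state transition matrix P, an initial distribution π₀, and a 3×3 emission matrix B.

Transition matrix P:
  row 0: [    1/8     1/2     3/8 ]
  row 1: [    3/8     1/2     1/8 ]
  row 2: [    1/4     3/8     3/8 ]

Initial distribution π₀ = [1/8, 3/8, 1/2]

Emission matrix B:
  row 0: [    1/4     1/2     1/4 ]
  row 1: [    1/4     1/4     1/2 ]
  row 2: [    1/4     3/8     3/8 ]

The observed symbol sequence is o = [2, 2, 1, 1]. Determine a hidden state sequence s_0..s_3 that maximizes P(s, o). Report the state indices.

t=0: δ = [3.125e-02, 1.875e-01, 1.875e-01]  (obs o_0=2)
t=1: δ = [1.758e-02, 4.688e-02, 2.637e-02]  ψ = [1, 1, 2]  (obs o_1=2)
t=2: δ = [8.789e-03, 5.859e-03, 3.708e-03]  ψ = [1, 1, 2]  (obs o_2=1)
t=3: δ = [1.099e-03, 1.099e-03, 1.236e-03]  ψ = [1, 0, 0]  (obs o_3=1)
backtrack: best end state = 2; path = [1, 1, 0, 2]

path = [1, 1, 0, 2]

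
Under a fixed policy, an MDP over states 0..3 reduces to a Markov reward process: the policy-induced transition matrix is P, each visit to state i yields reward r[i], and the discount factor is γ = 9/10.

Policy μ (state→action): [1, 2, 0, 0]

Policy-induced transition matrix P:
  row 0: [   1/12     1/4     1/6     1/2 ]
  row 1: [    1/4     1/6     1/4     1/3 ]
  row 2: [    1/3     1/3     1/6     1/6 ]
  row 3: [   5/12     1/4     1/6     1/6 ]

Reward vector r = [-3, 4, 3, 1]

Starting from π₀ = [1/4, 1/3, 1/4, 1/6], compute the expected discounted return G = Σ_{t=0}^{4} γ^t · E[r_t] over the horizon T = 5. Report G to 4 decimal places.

t=0: π = [0.2500, 0.3333, 0.2500, 0.1667], E[r] = 1.5000, γ^t·E[r] = 1.500000, running G = 1.500000
t=1: π = [0.2569, 0.2431, 0.1944, 0.3056], E[r] = 1.0903, γ^t·E[r] = 0.981250, running G = 2.481250
t=2: π = [0.2743, 0.2459, 0.1869, 0.2928], E[r] = 1.0145, γ^t·E[r] = 0.821719, running G = 3.302969
t=3: π = [0.2687, 0.2451, 0.1872, 0.2991], E[r] = 1.0349, γ^t·E[r] = 0.754453, running G = 4.057422
t=4: π = [0.2707, 0.2452, 0.1871, 0.2971], E[r] = 1.0270, γ^t·E[r] = 0.673832, running G = 4.731254

G = 4.7313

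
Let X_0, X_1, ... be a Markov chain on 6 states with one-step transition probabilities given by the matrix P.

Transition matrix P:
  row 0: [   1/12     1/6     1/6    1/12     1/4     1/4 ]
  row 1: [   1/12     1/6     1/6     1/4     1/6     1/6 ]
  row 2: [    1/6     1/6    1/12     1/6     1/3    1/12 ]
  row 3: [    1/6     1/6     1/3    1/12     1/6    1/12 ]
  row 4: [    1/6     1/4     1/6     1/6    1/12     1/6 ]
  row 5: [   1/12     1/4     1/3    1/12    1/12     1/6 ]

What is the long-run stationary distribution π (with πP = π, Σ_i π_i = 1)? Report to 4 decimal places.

Balance equations π_j = Σ_i π_i·P[i][j]:
  π_0 = 1/12·π_0 + 1/12·π_1 + 1/6·π_2 + 1/6·π_3 + 1/6·π_4 + 1/12·π_5
  π_1 = 1/6·π_0 + 1/6·π_1 + 1/6·π_2 + 1/6·π_3 + 1/4·π_4 + 1/4·π_5
  π_2 = 1/6·π_0 + 1/6·π_1 + 1/12·π_2 + 1/3·π_3 + 1/6·π_4 + 1/3·π_5
  π_3 = 1/12·π_0 + 1/4·π_1 + 1/6·π_2 + 1/12·π_3 + 1/6·π_4 + 1/12·π_5
  π_4 = 1/4·π_0 + 1/6·π_1 + 1/3·π_2 + 1/6·π_3 + 1/12·π_4 + 1/12·π_5
  normalize: π_0 + π_1 + π_2 + π_3 + π_4 + π_5 = 1
Solving the linear system gives exactly π = [44300/347483, 67507/347483, 69280/347483, 51278/347483, 63559/347483, 51559/347483].

π = [0.1275, 0.1943, 0.1994, 0.1476, 0.1829, 0.1484]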